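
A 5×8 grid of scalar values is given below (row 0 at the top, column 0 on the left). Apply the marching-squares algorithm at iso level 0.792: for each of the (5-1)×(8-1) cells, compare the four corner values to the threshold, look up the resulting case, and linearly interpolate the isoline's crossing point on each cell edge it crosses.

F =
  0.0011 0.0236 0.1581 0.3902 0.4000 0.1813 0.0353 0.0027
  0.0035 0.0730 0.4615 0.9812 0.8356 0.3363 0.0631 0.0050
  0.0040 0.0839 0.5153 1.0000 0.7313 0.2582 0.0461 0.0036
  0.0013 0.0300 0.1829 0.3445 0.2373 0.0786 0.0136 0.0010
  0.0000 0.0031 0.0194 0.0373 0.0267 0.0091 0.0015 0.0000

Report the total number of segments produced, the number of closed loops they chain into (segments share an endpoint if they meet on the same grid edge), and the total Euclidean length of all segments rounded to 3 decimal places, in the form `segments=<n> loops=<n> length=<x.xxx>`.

segments=8 loops=1 length=5.065

cell (0,2): code 0100 → (0.680,3.000)–(1.000,2.636)
cell (0,3): code 1100 → (0.900,4.000)–(0.680,3.000)
cell (0,4): code 1000 → (1.000,4.087)–(0.900,4.000)
cell (1,2): code 0110 → (1.000,2.636)–(2.000,2.571)
cell (1,3): code 1011 → (2.000,3.774)–(1.418,4.000)
cell (1,4): code 0001 → (1.418,4.000)–(1.000,4.087)
cell (2,2): code 0010 → (2.000,2.571)–(2.317,3.000)
cell (2,3): code 0001 → (2.317,3.000)–(2.000,3.774)
total: 8 segments, chained into 1 closed loop(s), length Σ = 5.065305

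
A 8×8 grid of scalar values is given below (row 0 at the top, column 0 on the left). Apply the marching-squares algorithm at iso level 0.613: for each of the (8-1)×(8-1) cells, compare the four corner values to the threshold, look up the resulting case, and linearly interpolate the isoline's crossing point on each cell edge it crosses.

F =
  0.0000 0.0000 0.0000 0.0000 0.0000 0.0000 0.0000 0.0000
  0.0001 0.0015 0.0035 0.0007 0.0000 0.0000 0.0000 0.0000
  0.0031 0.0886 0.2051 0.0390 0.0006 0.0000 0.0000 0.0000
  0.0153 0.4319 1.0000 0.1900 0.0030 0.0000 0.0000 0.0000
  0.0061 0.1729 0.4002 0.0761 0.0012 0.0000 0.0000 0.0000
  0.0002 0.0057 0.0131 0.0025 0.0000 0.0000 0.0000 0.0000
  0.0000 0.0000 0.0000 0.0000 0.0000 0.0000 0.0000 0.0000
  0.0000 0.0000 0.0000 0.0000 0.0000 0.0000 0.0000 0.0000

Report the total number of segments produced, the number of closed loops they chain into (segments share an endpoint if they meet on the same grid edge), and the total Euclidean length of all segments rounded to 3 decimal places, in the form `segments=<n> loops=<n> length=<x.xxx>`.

segments=4 loops=1 length=3.261

cell (2,1): code 0100 → (2.513,2.000)–(3.000,1.319)
cell (2,2): code 1000 → (3.000,2.478)–(2.513,2.000)
cell (3,1): code 0010 → (3.000,1.319)–(3.645,2.000)
cell (3,2): code 0001 → (3.645,2.000)–(3.000,2.478)
total: 4 segments, chained into 1 closed loop(s), length Σ = 3.260565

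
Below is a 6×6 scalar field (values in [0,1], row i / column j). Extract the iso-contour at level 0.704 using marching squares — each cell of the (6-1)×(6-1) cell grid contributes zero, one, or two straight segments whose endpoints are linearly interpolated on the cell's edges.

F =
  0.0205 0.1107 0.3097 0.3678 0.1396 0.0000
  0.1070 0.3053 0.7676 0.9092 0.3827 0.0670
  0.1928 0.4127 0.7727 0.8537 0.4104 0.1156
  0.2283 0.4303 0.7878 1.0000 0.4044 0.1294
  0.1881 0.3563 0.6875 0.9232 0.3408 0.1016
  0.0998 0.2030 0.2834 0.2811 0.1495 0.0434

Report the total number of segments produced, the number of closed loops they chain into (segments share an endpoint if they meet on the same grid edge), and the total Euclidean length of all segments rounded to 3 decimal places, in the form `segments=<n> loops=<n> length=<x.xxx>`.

segments=12 loops=1 length=9.336

cell (0,1): code 0100 → (0.861,2.000)–(1.000,1.862)
cell (0,2): code 1100 → (0.621,3.000)–(0.861,2.000)
cell (0,3): code 1000 → (1.000,3.390)–(0.621,3.000)
cell (1,1): code 0110 → (1.000,1.862)–(2.000,1.809)
cell (1,3): code 1001 → (2.000,3.338)–(1.000,3.390)
cell (2,1): code 0110 → (2.000,1.809)–(3.000,1.766)
cell (2,3): code 1001 → (3.000,3.497)–(2.000,3.338)
cell (3,1): code 0010 → (3.000,1.766)–(3.835,2.000)
cell (3,2): code 0111 → (3.835,2.000)–(4.000,2.070)
cell (3,3): code 1001 → (4.000,3.376)–(3.000,3.497)
cell (4,2): code 0010 → (4.000,2.070)–(4.341,3.000)
cell (4,3): code 0001 → (4.341,3.000)–(4.000,3.376)
total: 12 segments, chained into 1 closed loop(s), length Σ = 9.336480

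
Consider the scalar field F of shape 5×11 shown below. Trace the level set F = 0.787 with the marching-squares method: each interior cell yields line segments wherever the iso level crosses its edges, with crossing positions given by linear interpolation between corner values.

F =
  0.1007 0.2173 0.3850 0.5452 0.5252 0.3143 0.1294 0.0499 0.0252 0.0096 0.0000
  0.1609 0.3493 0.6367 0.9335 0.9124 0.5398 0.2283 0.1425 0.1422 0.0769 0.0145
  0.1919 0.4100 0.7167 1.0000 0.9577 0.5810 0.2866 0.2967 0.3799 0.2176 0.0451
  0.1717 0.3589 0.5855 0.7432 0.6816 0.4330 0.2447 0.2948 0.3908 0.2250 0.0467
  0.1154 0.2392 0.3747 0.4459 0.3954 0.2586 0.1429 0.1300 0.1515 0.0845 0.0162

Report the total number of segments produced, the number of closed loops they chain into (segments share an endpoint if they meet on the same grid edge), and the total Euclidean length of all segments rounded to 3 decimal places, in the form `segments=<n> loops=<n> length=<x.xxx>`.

segments=8 loops=1 length=7.037

cell (0,2): code 0100 → (0.623,3.000)–(1.000,2.506)
cell (0,3): code 1100 → (0.676,4.000)–(0.623,3.000)
cell (0,4): code 1000 → (1.000,4.337)–(0.676,4.000)
cell (1,2): code 0110 → (1.000,2.506)–(2.000,2.248)
cell (1,4): code 1001 → (2.000,4.453)–(1.000,4.337)
cell (2,2): code 0010 → (2.000,2.248)–(2.829,3.000)
cell (2,3): code 0011 → (2.829,3.000)–(2.618,4.000)
cell (2,4): code 0001 → (2.618,4.000)–(2.000,4.453)
total: 8 segments, chained into 1 closed loop(s), length Σ = 7.037438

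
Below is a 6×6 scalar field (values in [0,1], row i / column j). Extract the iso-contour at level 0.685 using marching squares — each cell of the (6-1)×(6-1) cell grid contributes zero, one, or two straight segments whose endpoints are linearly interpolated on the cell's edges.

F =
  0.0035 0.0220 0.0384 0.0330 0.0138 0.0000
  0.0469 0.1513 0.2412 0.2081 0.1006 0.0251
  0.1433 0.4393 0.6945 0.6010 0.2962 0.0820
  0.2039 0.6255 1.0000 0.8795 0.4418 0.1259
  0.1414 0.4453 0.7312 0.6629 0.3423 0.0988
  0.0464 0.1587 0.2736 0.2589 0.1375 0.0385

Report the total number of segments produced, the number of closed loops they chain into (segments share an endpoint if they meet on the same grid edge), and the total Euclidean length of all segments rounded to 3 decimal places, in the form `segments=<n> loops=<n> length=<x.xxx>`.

segments=10 loops=1 length=6.630

cell (1,1): code 0100 → (1.979,2.000)–(2.000,1.963)
cell (1,2): code 1000 → (2.000,2.102)–(1.979,2.000)
cell (2,1): code 0110 → (2.000,1.963)–(3.000,1.159)
cell (2,2): code 1101 → (2.302,3.000)–(2.000,2.102)
cell (2,3): code 1000 → (3.000,3.444)–(2.302,3.000)
cell (3,1): code 0110 → (3.000,1.159)–(4.000,1.838)
cell (3,2): code 1011 → (4.000,2.676)–(3.898,3.000)
cell (3,3): code 0001 → (3.898,3.000)–(3.000,3.444)
cell (4,1): code 0010 → (4.000,1.838)–(4.101,2.000)
cell (4,2): code 0001 → (4.101,2.000)–(4.000,2.676)
total: 10 segments, chained into 1 closed loop(s), length Σ = 6.629645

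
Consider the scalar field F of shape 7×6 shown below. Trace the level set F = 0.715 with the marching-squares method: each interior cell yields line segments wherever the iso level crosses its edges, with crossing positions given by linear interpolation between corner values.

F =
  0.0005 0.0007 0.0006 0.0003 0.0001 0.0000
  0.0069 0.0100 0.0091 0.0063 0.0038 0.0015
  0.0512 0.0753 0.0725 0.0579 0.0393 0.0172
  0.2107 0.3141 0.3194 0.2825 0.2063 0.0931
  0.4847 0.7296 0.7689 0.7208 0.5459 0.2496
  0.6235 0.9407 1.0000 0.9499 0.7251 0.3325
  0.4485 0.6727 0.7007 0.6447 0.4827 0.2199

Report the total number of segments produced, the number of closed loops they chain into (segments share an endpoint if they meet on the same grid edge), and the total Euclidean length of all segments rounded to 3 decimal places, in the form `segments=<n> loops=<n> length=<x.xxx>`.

segments=12 loops=1 length=9.132

cell (3,0): code 0100 → (3.965,1.000)–(4.000,0.940)
cell (3,1): code 1100 → (3.880,2.000)–(3.965,1.000)
cell (3,2): code 1100 → (3.987,3.000)–(3.880,2.000)
cell (3,3): code 1000 → (4.000,3.033)–(3.987,3.000)
cell (4,0): code 0110 → (4.000,0.940)–(5.000,0.288)
cell (4,3): code 1101 → (4.944,4.000)–(4.000,3.033)
cell (4,4): code 1000 → (5.000,4.026)–(4.944,4.000)
cell (5,0): code 0010 → (5.000,0.288)–(5.842,1.000)
cell (5,1): code 0011 → (5.842,1.000)–(5.952,2.000)
cell (5,2): code 0011 → (5.952,2.000)–(5.770,3.000)
cell (5,3): code 0011 → (5.770,3.000)–(5.042,4.000)
cell (5,4): code 0001 → (5.042,4.000)–(5.000,4.026)
total: 12 segments, chained into 1 closed loop(s), length Σ = 9.131832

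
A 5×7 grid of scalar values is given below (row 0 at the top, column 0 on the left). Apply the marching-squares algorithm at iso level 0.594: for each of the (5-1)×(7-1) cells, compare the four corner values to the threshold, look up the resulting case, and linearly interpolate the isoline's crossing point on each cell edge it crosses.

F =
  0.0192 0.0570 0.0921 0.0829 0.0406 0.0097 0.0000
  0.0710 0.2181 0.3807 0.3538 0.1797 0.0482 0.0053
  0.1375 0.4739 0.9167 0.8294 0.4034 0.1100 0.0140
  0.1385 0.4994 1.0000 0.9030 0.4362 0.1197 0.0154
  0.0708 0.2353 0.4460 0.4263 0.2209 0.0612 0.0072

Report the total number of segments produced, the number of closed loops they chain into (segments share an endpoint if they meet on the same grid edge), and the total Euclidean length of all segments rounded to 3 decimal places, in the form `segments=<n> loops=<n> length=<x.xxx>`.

cell (1,1): code 0100 → (1.398,2.000)–(2.000,1.271)
cell (1,2): code 1100 → (1.505,3.000)–(1.398,2.000)
cell (1,3): code 1000 → (2.000,3.553)–(1.505,3.000)
cell (2,1): code 0110 → (2.000,1.271)–(3.000,1.189)
cell (2,3): code 1001 → (3.000,3.662)–(2.000,3.553)
cell (3,1): code 0010 → (3.000,1.189)–(3.733,2.000)
cell (3,2): code 0011 → (3.733,2.000)–(3.648,3.000)
cell (3,3): code 0001 → (3.648,3.000)–(3.000,3.662)
total: 8 segments, chained into 1 closed loop(s), length Σ = 7.725326

segments=8 loops=1 length=7.725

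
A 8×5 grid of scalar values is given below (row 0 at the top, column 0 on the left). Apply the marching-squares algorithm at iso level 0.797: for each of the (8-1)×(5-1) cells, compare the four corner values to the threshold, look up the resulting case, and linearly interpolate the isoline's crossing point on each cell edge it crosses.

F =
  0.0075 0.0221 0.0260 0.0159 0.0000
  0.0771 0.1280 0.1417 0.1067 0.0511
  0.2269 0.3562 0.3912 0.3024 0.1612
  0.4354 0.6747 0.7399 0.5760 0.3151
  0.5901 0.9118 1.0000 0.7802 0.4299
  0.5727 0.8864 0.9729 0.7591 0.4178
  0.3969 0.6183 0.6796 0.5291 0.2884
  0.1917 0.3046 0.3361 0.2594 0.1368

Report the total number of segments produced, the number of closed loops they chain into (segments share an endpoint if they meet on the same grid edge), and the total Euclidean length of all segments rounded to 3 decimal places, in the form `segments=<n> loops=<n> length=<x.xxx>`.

segments=8 loops=1 length=7.353

cell (3,0): code 0100 → (3.516,1.000)–(4.000,0.643)
cell (3,1): code 1100 → (3.220,2.000)–(3.516,1.000)
cell (3,2): code 1000 → (4.000,2.924)–(3.220,2.000)
cell (4,0): code 0110 → (4.000,0.643)–(5.000,0.715)
cell (4,2): code 1001 → (5.000,2.823)–(4.000,2.924)
cell (5,0): code 0010 → (5.000,0.715)–(5.333,1.000)
cell (5,1): code 0011 → (5.333,1.000)–(5.600,2.000)
cell (5,2): code 0001 → (5.600,2.000)–(5.000,2.823)
total: 8 segments, chained into 1 closed loop(s), length Σ = 7.352882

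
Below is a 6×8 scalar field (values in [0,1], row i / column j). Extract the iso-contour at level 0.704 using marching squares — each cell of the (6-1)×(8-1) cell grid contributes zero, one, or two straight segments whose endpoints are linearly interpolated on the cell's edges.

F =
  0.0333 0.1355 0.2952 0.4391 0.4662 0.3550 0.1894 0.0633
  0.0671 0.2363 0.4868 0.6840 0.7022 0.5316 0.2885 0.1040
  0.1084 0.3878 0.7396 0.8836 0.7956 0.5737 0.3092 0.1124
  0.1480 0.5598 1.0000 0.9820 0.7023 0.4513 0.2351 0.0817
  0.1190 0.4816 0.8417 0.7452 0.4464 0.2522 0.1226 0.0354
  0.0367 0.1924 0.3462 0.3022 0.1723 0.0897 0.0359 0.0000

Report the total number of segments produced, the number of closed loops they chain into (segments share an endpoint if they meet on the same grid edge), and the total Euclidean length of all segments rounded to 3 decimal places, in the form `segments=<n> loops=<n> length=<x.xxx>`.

segments=12 loops=1 length=9.746

cell (1,1): code 0100 → (1.859,2.000)–(2.000,1.899)
cell (1,2): code 1100 → (1.100,3.000)–(1.859,2.000)
cell (1,3): code 1100 → (1.019,4.000)–(1.100,3.000)
cell (1,4): code 1000 → (2.000,4.413)–(1.019,4.000)
cell (2,1): code 0110 → (2.000,1.899)–(3.000,1.328)
cell (2,3): code 1011 → (3.000,3.994)–(2.982,4.000)
cell (2,4): code 0001 → (2.982,4.000)–(2.000,4.413)
cell (3,1): code 0110 → (3.000,1.328)–(4.000,1.618)
cell (3,3): code 1001 → (4.000,3.138)–(3.000,3.994)
cell (4,1): code 0010 → (4.000,1.618)–(4.278,2.000)
cell (4,2): code 0011 → (4.278,2.000)–(4.093,3.000)
cell (4,3): code 0001 → (4.093,3.000)–(4.000,3.138)
total: 12 segments, chained into 1 closed loop(s), length Σ = 9.745586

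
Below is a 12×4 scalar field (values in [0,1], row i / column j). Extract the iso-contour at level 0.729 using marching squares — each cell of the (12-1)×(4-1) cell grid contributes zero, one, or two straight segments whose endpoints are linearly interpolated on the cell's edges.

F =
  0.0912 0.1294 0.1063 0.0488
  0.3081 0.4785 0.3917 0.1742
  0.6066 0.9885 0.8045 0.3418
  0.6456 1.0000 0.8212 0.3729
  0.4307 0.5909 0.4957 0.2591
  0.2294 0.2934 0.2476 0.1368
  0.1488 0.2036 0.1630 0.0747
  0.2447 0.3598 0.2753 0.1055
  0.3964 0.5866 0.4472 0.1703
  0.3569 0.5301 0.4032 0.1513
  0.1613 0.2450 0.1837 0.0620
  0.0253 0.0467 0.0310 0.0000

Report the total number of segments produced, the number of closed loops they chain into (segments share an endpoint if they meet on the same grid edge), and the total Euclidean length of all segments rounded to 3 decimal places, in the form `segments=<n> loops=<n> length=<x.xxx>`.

segments=8 loops=1 length=6.582

cell (1,0): code 0100 → (1.491,1.000)–(2.000,0.321)
cell (1,1): code 1100 → (1.817,2.000)–(1.491,1.000)
cell (1,2): code 1000 → (2.000,2.163)–(1.817,2.000)
cell (2,0): code 0110 → (2.000,0.321)–(3.000,0.235)
cell (2,2): code 1001 → (3.000,2.206)–(2.000,2.163)
cell (3,0): code 0010 → (3.000,0.235)–(3.662,1.000)
cell (3,1): code 0011 → (3.662,1.000)–(3.283,2.000)
cell (3,2): code 0001 → (3.283,2.000)–(3.000,2.206)
total: 8 segments, chained into 1 closed loop(s), length Σ = 6.581515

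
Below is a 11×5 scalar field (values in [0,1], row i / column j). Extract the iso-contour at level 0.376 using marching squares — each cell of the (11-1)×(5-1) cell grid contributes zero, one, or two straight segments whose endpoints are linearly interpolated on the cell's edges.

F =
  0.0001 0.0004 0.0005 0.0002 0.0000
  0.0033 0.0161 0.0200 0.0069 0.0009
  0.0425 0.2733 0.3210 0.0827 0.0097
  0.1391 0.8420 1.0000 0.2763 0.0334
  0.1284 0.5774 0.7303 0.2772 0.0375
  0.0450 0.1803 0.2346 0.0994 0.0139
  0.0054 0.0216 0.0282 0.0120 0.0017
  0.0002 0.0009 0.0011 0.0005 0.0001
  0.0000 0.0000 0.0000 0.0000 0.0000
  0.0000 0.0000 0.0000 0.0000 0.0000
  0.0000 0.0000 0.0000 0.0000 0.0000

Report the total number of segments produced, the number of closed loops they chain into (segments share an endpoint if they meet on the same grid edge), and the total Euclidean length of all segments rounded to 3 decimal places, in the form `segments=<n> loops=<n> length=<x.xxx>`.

cell (2,0): code 0100 → (2.181,1.000)–(3.000,0.337)
cell (2,1): code 1100 → (2.081,2.000)–(2.181,1.000)
cell (2,2): code 1000 → (3.000,2.862)–(2.081,2.000)
cell (3,0): code 0110 → (3.000,0.337)–(4.000,0.551)
cell (3,2): code 1001 → (4.000,2.782)–(3.000,2.862)
cell (4,0): code 0010 → (4.000,0.551)–(4.507,1.000)
cell (4,1): code 0011 → (4.507,1.000)–(4.715,2.000)
cell (4,2): code 0001 → (4.715,2.000)–(4.000,2.782)
total: 8 segments, chained into 1 closed loop(s), length Σ = 8.102854

segments=8 loops=1 length=8.103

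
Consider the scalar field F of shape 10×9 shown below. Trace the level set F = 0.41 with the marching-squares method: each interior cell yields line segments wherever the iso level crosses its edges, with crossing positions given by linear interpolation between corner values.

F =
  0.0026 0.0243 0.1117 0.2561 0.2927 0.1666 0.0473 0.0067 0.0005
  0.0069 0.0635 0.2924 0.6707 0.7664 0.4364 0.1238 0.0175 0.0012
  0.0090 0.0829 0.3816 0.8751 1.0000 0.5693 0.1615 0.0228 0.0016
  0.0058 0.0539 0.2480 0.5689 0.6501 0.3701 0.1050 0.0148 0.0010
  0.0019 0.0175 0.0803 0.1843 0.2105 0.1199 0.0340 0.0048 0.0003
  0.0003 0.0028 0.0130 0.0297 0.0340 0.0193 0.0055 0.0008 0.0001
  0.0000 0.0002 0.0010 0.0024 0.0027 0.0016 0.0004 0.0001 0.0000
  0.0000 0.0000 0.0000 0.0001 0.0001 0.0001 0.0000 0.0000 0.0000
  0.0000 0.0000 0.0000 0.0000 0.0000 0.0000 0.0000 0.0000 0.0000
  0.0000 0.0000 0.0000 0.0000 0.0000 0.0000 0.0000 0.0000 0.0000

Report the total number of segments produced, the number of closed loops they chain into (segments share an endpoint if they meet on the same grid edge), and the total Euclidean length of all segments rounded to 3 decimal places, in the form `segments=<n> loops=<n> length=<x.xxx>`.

segments=12 loops=1 length=10.244

cell (0,2): code 0100 → (0.371,3.000)–(1.000,2.311)
cell (0,3): code 1100 → (0.248,4.000)–(0.371,3.000)
cell (0,4): code 1100 → (0.902,5.000)–(0.248,4.000)
cell (0,5): code 1000 → (1.000,5.084)–(0.902,5.000)
cell (1,2): code 0110 → (1.000,2.311)–(2.000,2.058)
cell (1,5): code 1001 → (2.000,5.391)–(1.000,5.084)
cell (2,2): code 0110 → (2.000,2.058)–(3.000,2.505)
cell (2,4): code 1011 → (3.000,4.857)–(2.800,5.000)
cell (2,5): code 0001 → (2.800,5.000)–(2.000,5.391)
cell (3,2): code 0010 → (3.000,2.505)–(3.413,3.000)
cell (3,3): code 0011 → (3.413,3.000)–(3.546,4.000)
cell (3,4): code 0001 → (3.546,4.000)–(3.000,4.857)
total: 12 segments, chained into 1 closed loop(s), length Σ = 10.243999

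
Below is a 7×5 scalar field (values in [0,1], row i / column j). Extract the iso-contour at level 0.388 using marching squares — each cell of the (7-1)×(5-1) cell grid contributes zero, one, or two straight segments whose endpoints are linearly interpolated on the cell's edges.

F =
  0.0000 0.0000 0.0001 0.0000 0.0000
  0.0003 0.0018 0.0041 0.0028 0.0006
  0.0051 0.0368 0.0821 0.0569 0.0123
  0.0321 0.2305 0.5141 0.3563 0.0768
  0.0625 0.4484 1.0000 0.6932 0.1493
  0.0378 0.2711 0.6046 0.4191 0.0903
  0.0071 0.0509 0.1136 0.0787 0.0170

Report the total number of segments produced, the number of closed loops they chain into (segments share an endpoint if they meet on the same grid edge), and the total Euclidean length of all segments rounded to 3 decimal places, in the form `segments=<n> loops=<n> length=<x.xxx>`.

cell (2,1): code 0100 → (2.708,2.000)–(3.000,1.555)
cell (2,2): code 1000 → (3.000,2.799)–(2.708,2.000)
cell (3,0): code 0100 → (3.723,1.000)–(4.000,0.843)
cell (3,1): code 1110 → (3.000,1.555)–(3.723,1.000)
cell (3,2): code 1101 → (3.094,3.000)–(3.000,2.799)
cell (3,3): code 1000 → (4.000,3.561)–(3.094,3.000)
cell (4,0): code 0010 → (4.000,0.843)–(4.341,1.000)
cell (4,1): code 0111 → (4.341,1.000)–(5.000,1.351)
cell (4,3): code 1001 → (5.000,3.095)–(4.000,3.561)
cell (5,1): code 0010 → (5.000,1.351)–(5.441,2.000)
cell (5,2): code 0011 → (5.441,2.000)–(5.091,3.000)
cell (5,3): code 0001 → (5.091,3.000)–(5.000,3.095)
total: 12 segments, chained into 1 closed loop(s), length Σ = 8.101086

segments=12 loops=1 length=8.101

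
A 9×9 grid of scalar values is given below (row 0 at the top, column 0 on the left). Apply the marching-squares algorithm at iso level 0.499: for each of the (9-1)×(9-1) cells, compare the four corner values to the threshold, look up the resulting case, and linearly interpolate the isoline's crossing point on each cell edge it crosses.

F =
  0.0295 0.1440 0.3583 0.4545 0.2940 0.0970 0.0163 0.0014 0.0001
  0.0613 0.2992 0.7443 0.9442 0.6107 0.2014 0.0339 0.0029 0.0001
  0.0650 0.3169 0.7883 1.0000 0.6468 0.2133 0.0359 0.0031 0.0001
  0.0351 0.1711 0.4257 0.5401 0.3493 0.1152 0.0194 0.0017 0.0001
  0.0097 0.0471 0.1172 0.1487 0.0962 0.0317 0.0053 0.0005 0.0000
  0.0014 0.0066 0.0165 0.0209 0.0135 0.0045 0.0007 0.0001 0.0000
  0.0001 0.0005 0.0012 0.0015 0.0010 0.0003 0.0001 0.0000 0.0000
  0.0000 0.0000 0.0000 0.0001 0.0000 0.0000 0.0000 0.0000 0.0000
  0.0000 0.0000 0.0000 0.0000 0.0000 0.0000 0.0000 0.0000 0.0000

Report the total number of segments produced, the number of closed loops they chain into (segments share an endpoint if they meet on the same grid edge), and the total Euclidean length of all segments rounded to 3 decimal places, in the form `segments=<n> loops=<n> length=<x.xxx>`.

segments=12 loops=1 length=9.300

cell (0,1): code 0100 → (0.365,2.000)–(1.000,1.449)
cell (0,2): code 1100 → (0.091,3.000)–(0.365,2.000)
cell (0,3): code 1100 → (0.647,4.000)–(0.091,3.000)
cell (0,4): code 1000 → (1.000,4.273)–(0.647,4.000)
cell (1,1): code 0110 → (1.000,1.449)–(2.000,1.386)
cell (1,4): code 1001 → (2.000,4.341)–(1.000,4.273)
cell (2,1): code 0010 → (2.000,1.386)–(2.798,2.000)
cell (2,2): code 0111 → (2.798,2.000)–(3.000,2.641)
cell (2,3): code 1011 → (3.000,3.215)–(2.497,4.000)
cell (2,4): code 0001 → (2.497,4.000)–(2.000,4.341)
cell (3,2): code 0010 → (3.000,2.641)–(3.105,3.000)
cell (3,3): code 0001 → (3.105,3.000)–(3.000,3.215)
total: 12 segments, chained into 1 closed loop(s), length Σ = 9.299556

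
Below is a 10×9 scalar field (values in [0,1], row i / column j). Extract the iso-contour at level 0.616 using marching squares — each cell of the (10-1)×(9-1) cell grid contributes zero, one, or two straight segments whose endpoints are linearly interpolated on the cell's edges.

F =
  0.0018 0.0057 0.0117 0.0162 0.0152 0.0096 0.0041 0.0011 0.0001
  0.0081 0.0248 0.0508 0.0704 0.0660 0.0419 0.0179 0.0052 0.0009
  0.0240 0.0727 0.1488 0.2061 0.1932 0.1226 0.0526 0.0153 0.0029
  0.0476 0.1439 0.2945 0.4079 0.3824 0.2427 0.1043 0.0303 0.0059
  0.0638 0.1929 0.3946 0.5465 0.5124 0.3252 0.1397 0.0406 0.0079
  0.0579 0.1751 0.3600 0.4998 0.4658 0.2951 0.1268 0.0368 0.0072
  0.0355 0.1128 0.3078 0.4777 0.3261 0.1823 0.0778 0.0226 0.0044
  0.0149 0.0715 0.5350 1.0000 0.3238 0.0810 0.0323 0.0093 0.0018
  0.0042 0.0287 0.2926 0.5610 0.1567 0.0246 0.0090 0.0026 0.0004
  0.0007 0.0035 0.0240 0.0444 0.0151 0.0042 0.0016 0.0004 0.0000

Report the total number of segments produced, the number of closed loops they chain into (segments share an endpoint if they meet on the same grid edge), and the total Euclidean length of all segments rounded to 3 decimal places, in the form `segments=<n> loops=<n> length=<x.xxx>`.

segments=4 loops=1 length=4.280

cell (6,2): code 0100 → (6.265,3.000)–(7.000,2.174)
cell (6,3): code 1000 → (7.000,3.568)–(6.265,3.000)
cell (7,2): code 0010 → (7.000,2.174)–(7.875,3.000)
cell (7,3): code 0001 → (7.875,3.000)–(7.000,3.568)
total: 4 segments, chained into 1 closed loop(s), length Σ = 4.280486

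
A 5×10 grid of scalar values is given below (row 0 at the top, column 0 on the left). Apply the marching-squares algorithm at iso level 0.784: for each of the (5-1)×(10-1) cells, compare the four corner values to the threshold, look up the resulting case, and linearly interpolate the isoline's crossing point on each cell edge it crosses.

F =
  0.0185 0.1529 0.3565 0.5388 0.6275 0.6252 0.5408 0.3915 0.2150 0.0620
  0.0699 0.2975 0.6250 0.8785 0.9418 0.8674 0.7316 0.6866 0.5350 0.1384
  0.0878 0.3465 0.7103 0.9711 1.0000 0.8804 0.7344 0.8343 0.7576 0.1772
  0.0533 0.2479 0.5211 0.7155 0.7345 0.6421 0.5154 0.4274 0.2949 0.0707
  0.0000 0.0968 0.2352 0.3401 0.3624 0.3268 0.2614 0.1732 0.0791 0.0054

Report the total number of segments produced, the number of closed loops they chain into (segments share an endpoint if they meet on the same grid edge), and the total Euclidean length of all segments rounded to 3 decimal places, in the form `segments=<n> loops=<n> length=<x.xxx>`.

segments=14 loops=2 length=11.681

cell (0,2): code 0100 → (0.722,3.000)–(1.000,2.627)
cell (0,3): code 1100 → (0.498,4.000)–(0.722,3.000)
cell (0,4): code 1100 → (0.656,5.000)–(0.498,4.000)
cell (0,5): code 1000 → (1.000,5.614)–(0.656,5.000)
cell (1,2): code 0110 → (1.000,2.627)–(2.000,2.283)
cell (1,5): code 1001 → (2.000,5.660)–(1.000,5.614)
cell (1,6): code 0100 → (1.659,7.000)–(2.000,6.496)
cell (1,7): code 1000 → (2.000,7.656)–(1.659,7.000)
cell (2,2): code 0010 → (2.000,2.283)–(2.732,3.000)
cell (2,3): code 0011 → (2.732,3.000)–(2.814,4.000)
cell (2,4): code 0011 → (2.814,4.000)–(2.405,5.000)
cell (2,5): code 0001 → (2.405,5.000)–(2.000,5.660)
cell (2,6): code 0010 → (2.000,6.496)–(2.124,7.000)
cell (2,7): code 0001 → (2.124,7.000)–(2.000,7.656)
total: 14 segments, chained into 2 closed loop(s), length Σ = 11.680768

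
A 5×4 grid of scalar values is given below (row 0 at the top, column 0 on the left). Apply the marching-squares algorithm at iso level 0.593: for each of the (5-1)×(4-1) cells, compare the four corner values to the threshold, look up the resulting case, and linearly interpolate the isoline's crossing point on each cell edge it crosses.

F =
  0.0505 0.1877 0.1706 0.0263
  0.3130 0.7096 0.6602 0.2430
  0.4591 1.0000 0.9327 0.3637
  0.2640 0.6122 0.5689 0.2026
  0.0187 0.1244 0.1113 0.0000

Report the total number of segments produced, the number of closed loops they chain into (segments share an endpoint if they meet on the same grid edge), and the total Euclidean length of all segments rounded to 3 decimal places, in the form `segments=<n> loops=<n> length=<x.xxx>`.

segments=10 loops=1 length=7.176

cell (0,0): code 0100 → (0.777,1.000)–(1.000,0.706)
cell (0,1): code 1100 → (0.863,2.000)–(0.777,1.000)
cell (0,2): code 1000 → (1.000,2.161)–(0.863,2.000)
cell (1,0): code 0110 → (1.000,0.706)–(2.000,0.248)
cell (1,2): code 1001 → (2.000,2.597)–(1.000,2.161)
cell (2,0): code 0110 → (2.000,0.248)–(3.000,0.945)
cell (2,1): code 1011 → (3.000,1.443)–(2.934,2.000)
cell (2,2): code 0001 → (2.934,2.000)–(2.000,2.597)
cell (3,0): code 0010 → (3.000,0.945)–(3.039,1.000)
cell (3,1): code 0001 → (3.039,1.000)–(3.000,1.443)
total: 10 segments, chained into 1 closed loop(s), length Σ = 7.176383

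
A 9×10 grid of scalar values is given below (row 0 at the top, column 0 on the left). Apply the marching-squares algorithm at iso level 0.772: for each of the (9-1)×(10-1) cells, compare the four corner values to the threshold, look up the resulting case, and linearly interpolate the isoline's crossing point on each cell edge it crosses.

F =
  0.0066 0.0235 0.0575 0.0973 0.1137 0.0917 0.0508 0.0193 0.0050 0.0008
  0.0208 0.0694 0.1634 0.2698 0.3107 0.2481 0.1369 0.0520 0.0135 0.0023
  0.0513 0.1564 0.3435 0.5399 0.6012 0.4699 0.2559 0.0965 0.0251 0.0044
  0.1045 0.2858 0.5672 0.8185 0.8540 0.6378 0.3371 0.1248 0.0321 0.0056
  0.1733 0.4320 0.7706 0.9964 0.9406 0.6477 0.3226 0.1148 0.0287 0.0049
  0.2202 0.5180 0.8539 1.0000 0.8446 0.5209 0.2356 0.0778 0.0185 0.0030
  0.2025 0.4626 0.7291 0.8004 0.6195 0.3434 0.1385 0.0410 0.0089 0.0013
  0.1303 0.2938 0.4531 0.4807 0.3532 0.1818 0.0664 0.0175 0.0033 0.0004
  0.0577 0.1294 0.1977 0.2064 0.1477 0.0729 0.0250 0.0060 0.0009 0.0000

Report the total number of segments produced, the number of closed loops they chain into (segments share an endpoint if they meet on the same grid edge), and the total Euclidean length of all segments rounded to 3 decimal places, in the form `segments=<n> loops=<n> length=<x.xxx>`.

cell (2,2): code 0100 → (2.833,3.000)–(3.000,2.815)
cell (2,3): code 1100 → (2.676,4.000)–(2.833,3.000)
cell (2,4): code 1000 → (3.000,4.379)–(2.676,4.000)
cell (3,2): code 0110 → (3.000,2.815)–(4.000,2.006)
cell (3,4): code 1001 → (4.000,4.576)–(3.000,4.379)
cell (4,1): code 0100 → (4.017,2.000)–(5.000,1.756)
cell (4,2): code 1110 → (4.000,2.006)–(4.017,2.000)
cell (4,4): code 1001 → (5.000,4.224)–(4.000,4.576)
cell (5,1): code 0010 → (5.000,1.756)–(5.656,2.000)
cell (5,2): code 0111 → (5.656,2.000)–(6.000,2.602)
cell (5,3): code 1011 → (6.000,3.157)–(5.323,4.000)
cell (5,4): code 0001 → (5.323,4.000)–(5.000,4.224)
cell (6,2): code 0010 → (6.000,2.602)–(6.089,3.000)
cell (6,3): code 0001 → (6.089,3.000)–(6.000,3.157)
total: 14 segments, chained into 1 closed loop(s), length Σ = 9.612461

segments=14 loops=1 length=9.612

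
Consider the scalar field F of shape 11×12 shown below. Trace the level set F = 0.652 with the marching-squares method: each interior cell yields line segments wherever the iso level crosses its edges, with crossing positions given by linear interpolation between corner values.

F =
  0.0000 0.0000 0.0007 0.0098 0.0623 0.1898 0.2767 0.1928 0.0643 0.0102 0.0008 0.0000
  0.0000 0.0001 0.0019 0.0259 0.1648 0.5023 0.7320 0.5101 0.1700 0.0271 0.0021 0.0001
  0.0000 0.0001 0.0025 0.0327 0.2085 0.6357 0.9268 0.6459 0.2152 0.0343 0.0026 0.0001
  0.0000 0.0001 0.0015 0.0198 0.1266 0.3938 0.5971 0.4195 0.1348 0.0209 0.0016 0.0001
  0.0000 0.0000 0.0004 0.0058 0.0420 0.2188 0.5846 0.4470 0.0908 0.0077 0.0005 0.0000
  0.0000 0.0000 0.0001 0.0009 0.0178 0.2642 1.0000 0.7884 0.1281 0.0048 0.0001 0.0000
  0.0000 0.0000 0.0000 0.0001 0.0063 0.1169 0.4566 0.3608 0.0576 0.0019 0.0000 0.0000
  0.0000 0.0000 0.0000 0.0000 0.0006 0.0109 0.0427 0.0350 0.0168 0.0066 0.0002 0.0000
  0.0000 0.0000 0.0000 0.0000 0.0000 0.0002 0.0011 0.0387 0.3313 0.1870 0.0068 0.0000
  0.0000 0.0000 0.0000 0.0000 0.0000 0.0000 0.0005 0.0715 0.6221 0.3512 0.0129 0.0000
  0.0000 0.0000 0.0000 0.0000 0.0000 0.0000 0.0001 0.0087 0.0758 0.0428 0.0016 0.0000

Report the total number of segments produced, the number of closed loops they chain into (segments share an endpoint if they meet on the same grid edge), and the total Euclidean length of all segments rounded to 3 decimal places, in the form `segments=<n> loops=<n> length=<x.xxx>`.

cell (0,5): code 0100 → (0.824,6.000)–(1.000,5.652)
cell (0,6): code 1000 → (1.000,6.361)–(0.824,6.000)
cell (1,5): code 0110 → (1.000,5.652)–(2.000,5.056)
cell (1,6): code 1001 → (2.000,6.978)–(1.000,6.361)
cell (2,5): code 0010 → (2.000,5.056)–(2.833,6.000)
cell (2,6): code 0001 → (2.833,6.000)–(2.000,6.978)
cell (4,5): code 0100 → (4.162,6.000)–(5.000,5.527)
cell (4,6): code 1100 → (4.600,7.000)–(4.162,6.000)
cell (4,7): code 1000 → (5.000,7.207)–(4.600,7.000)
cell (5,5): code 0010 → (5.000,5.527)–(5.640,6.000)
cell (5,6): code 0011 → (5.640,6.000)–(5.319,7.000)
cell (5,7): code 0001 → (5.319,7.000)–(5.000,7.207)
total: 12 segments, chained into 2 closed loop(s), length Σ = 10.405236

segments=12 loops=2 length=10.405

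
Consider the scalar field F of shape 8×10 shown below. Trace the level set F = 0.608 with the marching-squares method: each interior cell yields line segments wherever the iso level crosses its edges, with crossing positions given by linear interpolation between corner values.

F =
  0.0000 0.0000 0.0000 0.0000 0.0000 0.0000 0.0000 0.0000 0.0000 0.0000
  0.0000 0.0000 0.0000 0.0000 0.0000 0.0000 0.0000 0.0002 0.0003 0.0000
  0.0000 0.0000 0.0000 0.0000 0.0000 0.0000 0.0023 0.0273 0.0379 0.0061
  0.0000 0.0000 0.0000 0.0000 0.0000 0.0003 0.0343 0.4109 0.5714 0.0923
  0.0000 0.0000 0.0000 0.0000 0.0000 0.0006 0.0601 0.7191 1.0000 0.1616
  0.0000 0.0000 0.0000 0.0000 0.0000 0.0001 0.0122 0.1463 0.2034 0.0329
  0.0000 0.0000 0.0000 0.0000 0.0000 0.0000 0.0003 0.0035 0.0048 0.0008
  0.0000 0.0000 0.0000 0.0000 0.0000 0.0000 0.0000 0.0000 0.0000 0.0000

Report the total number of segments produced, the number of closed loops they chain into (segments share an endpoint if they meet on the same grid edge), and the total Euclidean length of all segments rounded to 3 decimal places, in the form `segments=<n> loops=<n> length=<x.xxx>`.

cell (3,6): code 0100 → (3.640,7.000)–(4.000,6.831)
cell (3,7): code 1100 → (3.085,8.000)–(3.640,7.000)
cell (3,8): code 1000 → (4.000,8.468)–(3.085,8.000)
cell (4,6): code 0010 → (4.000,6.831)–(4.194,7.000)
cell (4,7): code 0011 → (4.194,7.000)–(4.492,8.000)
cell (4,8): code 0001 → (4.492,8.000)–(4.000,8.468)
total: 6 segments, chained into 1 closed loop(s), length Σ = 4.547686

segments=6 loops=1 length=4.548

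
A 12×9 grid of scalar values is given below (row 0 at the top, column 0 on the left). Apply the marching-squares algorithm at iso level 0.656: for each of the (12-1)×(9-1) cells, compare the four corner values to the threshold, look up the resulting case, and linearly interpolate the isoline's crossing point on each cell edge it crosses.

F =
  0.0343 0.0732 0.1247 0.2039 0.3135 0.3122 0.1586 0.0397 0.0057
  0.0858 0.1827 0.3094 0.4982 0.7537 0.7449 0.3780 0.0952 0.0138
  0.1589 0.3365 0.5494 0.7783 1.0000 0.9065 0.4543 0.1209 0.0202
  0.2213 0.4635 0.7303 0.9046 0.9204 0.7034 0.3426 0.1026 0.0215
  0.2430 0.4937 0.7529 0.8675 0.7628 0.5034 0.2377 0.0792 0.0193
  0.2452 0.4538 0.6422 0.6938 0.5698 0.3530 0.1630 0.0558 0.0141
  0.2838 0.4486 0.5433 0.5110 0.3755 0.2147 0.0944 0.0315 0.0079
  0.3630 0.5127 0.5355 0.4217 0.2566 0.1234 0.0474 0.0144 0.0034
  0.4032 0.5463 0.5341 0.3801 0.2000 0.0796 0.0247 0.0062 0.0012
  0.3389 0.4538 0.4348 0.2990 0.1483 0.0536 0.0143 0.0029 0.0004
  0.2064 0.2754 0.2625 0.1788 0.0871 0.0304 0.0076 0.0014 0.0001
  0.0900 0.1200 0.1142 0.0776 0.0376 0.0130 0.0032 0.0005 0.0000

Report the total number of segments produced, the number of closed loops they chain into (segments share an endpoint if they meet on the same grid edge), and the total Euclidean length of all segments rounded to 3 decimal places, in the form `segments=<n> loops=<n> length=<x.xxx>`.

segments=18 loops=1 length=12.798

cell (0,3): code 0100 → (0.778,4.000)–(1.000,3.618)
cell (0,4): code 1100 → (0.795,5.000)–(0.778,4.000)
cell (0,5): code 1000 → (1.000,5.242)–(0.795,5.000)
cell (1,2): code 0100 → (1.563,3.000)–(2.000,2.466)
cell (1,3): code 1110 → (1.000,3.618)–(1.563,3.000)
cell (1,5): code 1001 → (2.000,5.554)–(1.000,5.242)
cell (2,1): code 0100 → (2.589,2.000)–(3.000,1.722)
cell (2,2): code 1110 → (2.000,2.466)–(2.589,2.000)
cell (2,5): code 1001 → (3.000,5.131)–(2.000,5.554)
cell (3,1): code 0110 → (3.000,1.722)–(4.000,1.626)
cell (3,4): code 1011 → (4.000,4.412)–(3.237,5.000)
cell (3,5): code 0001 → (3.237,5.000)–(3.000,5.131)
cell (4,1): code 0010 → (4.000,1.626)–(4.875,2.000)
cell (4,2): code 0111 → (4.875,2.000)–(5.000,2.267)
cell (4,3): code 1011 → (5.000,3.305)–(4.553,4.000)
cell (4,4): code 0001 → (4.553,4.000)–(4.000,4.412)
cell (5,2): code 0010 → (5.000,2.267)–(5.207,3.000)
cell (5,3): code 0001 → (5.207,3.000)–(5.000,3.305)
total: 18 segments, chained into 1 closed loop(s), length Σ = 12.797710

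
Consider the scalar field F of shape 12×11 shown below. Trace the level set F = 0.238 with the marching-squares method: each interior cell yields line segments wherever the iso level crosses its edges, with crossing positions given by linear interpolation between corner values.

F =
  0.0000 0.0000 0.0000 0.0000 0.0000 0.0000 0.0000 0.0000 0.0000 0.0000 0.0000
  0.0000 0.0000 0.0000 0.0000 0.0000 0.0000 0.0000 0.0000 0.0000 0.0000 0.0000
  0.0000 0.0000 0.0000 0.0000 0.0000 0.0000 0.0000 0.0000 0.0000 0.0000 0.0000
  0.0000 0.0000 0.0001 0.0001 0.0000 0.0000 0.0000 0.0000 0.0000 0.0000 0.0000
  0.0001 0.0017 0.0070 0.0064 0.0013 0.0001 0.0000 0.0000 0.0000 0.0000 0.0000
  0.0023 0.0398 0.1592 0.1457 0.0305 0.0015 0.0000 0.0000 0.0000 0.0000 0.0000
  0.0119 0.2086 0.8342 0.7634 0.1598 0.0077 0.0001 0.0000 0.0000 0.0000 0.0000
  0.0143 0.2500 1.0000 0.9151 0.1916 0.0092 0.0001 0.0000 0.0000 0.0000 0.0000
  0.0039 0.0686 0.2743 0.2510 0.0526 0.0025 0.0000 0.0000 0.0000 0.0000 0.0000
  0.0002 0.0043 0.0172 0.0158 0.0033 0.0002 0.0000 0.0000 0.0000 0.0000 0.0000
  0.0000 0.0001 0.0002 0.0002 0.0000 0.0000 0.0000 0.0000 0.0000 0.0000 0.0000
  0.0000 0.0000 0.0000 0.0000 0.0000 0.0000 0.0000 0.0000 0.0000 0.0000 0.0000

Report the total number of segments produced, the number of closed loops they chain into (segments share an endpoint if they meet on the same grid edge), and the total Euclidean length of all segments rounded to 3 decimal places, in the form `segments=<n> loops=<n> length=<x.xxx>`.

segments=12 loops=1 length=9.495

cell (5,1): code 0100 → (5.117,2.000)–(6.000,1.047)
cell (5,2): code 1100 → (5.149,3.000)–(5.117,2.000)
cell (5,3): code 1000 → (6.000,3.870)–(5.149,3.000)
cell (6,0): code 0100 → (6.710,1.000)–(7.000,0.949)
cell (6,1): code 1110 → (6.000,1.047)–(6.710,1.000)
cell (6,3): code 1001 → (7.000,3.936)–(6.000,3.870)
cell (7,0): code 0010 → (7.000,0.949)–(7.066,1.000)
cell (7,1): code 0111 → (7.066,1.000)–(8.000,1.824)
cell (7,3): code 1001 → (8.000,3.066)–(7.000,3.936)
cell (8,1): code 0010 → (8.000,1.824)–(8.141,2.000)
cell (8,2): code 0011 → (8.141,2.000)–(8.055,3.000)
cell (8,3): code 0001 → (8.055,3.000)–(8.000,3.066)
total: 12 segments, chained into 1 closed loop(s), length Σ = 9.494748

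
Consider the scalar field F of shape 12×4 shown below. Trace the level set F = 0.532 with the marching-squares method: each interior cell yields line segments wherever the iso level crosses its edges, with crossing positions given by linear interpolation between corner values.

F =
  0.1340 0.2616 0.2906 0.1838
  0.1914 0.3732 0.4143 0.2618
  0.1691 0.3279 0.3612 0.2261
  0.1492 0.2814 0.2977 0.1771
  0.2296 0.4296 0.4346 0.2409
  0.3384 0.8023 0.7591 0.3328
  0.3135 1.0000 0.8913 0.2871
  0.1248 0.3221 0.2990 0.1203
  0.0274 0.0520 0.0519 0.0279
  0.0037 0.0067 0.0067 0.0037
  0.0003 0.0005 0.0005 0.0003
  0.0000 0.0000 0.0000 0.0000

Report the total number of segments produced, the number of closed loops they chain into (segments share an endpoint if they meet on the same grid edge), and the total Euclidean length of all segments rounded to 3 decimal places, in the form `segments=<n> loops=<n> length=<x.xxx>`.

segments=8 loops=1 length=7.640

cell (4,0): code 0100 → (4.275,1.000)–(5.000,0.417)
cell (4,1): code 1100 → (4.300,2.000)–(4.275,1.000)
cell (4,2): code 1000 → (5.000,2.533)–(4.300,2.000)
cell (5,0): code 0110 → (5.000,0.417)–(6.000,0.318)
cell (5,2): code 1001 → (6.000,2.595)–(5.000,2.533)
cell (6,0): code 0010 → (6.000,0.318)–(6.690,1.000)
cell (6,1): code 0011 → (6.690,1.000)–(6.607,2.000)
cell (6,2): code 0001 → (6.607,2.000)–(6.000,2.595)
total: 8 segments, chained into 1 closed loop(s), length Σ = 7.640195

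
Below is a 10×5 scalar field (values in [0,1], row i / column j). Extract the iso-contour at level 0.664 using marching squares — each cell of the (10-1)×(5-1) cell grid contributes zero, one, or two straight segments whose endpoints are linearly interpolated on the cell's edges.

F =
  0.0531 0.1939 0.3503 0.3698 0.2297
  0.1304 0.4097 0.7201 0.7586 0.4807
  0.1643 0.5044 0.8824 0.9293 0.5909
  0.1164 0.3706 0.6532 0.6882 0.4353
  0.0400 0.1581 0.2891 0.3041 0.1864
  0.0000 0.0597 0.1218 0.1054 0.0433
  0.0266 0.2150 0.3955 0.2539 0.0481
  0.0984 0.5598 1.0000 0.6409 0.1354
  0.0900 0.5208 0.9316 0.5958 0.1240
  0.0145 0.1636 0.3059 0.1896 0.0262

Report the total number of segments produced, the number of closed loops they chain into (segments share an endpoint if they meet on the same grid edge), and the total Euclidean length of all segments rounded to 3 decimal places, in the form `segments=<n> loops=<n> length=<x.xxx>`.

segments=16 loops=2 length=13.010

cell (0,1): code 0100 → (0.848,2.000)–(1.000,1.819)
cell (0,2): code 1100 → (0.757,3.000)–(0.848,2.000)
cell (0,3): code 1000 → (1.000,3.340)–(0.757,3.000)
cell (1,1): code 0110 → (1.000,1.819)–(2.000,1.422)
cell (1,3): code 1001 → (2.000,3.784)–(1.000,3.340)
cell (2,1): code 0010 → (2.000,1.422)–(2.953,2.000)
cell (2,2): code 0111 → (2.953,2.000)–(3.000,2.309)
cell (2,3): code 1001 → (3.000,3.096)–(2.000,3.784)
cell (3,2): code 0010 → (3.000,2.309)–(3.063,3.000)
cell (3,3): code 0001 → (3.063,3.000)–(3.000,3.096)
cell (6,1): code 0100 → (6.444,2.000)–(7.000,1.237)
cell (6,2): code 1000 → (7.000,2.936)–(6.444,2.000)
cell (7,1): code 0110 → (7.000,1.237)–(8.000,1.349)
cell (7,2): code 1001 → (8.000,2.797)–(7.000,2.936)
cell (8,1): code 0010 → (8.000,1.349)–(8.428,2.000)
cell (8,2): code 0001 → (8.428,2.000)–(8.000,2.797)
total: 16 segments, chained into 2 closed loop(s), length Σ = 13.009872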